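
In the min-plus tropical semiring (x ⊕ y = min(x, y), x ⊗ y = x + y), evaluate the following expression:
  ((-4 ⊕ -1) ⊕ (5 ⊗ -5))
((-4 ⊕ -1) ⊕ (5 ⊗ -5)) = -4

Expand innermost to outermost. Recall ⊕ takes the minimum of its arguments and ⊗ takes their sum. Working out the expression ((-4 ⊕ -1) ⊕ (5 ⊗ -5)) gives -4.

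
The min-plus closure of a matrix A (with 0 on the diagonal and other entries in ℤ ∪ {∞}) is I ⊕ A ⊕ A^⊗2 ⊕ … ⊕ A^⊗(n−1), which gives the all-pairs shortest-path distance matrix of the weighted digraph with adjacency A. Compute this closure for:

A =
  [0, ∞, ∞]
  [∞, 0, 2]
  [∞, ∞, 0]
Closure =
  [0, ∞, ∞]
  [∞, 0, 2]
  [∞, ∞, 0]

This is the Floyd-Warshall all-pairs shortest-path computation. For each intermediate vertex k = 0, 1, …, 2, update dist[i][j] ← min(dist[i][j], dist[i][k] + dist[k][j]). The final matrix gives, for each (i, j), the minimum total weight of any directed path from i to j (possibly empty when i = j).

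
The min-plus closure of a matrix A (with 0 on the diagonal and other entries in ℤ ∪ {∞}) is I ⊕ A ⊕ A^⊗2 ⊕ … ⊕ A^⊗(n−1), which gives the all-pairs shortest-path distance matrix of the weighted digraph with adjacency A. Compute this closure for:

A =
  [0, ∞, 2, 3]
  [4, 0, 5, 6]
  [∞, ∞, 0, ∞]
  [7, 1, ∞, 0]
Closure =
  [0, 4, 2, 3]
  [4, 0, 5, 6]
  [∞, ∞, 0, ∞]
  [5, 1, 6, 0]

This is the Floyd-Warshall all-pairs shortest-path computation. For each intermediate vertex k = 0, 1, …, 3, update dist[i][j] ← min(dist[i][j], dist[i][k] + dist[k][j]). The final matrix gives, for each (i, j), the minimum total weight of any directed path from i to j (possibly empty when i = j).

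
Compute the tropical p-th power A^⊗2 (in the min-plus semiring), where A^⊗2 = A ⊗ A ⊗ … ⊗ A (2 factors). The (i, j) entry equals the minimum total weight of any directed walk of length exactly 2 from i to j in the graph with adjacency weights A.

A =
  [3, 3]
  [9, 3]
A^⊗2 =
  [6, 6]
  [12, 6]

Each entry (A^⊗2)_ij equals the minimum over all length-2 walks i = v_0 → v_1 → … → v_2 = j of Σ_t A[v_t][v_{t+1}]. For example, for (i, j) = (0, 1) we minimise over 2 possible intermediate vertex sequences; the minimum is 6, attained along the walk 0 → 0 → 1.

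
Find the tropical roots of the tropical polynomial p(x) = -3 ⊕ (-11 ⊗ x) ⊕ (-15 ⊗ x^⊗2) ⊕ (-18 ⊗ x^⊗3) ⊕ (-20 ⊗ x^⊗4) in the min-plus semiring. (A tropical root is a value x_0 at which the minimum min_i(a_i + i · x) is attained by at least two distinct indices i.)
Roots: {2, 3, 4, 8}

Each tropical root is a break point of the lower envelope of the lines y = a_i + i · x (there are 5 lines, with slopes 0, 1, ..., 4). Only the lines that attain the minimum somewhere contribute to roots; other lines are dominated. Here the surviving (envelope) indices are i = 4, i = 3, i = 2, i = 1, i = 0.
Intersections between consecutive envelope lines give the roots: for adjacent envelope indices i < j the intersection is x = (a_i − a_j) / (j − i). Reading off the sorted break points: {2, 3, 4, 8}.
Verification: at each break x_0, at least two indices attain the minimum of min_i(a_i + i · x_0).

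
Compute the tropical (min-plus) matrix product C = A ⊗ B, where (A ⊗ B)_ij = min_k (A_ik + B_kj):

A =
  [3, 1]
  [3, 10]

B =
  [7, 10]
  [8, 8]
A ⊗ B =
  [9, 9]
  [10, 13]

Apply the min-plus product entry-by-entry:
  C[0][0] = min over k of (A[0][0] + B[0][0] = 3 + 7 = 10, A[0][1] + B[1][0] = 1 + 8 = 9) = 9 (attained at k = 1)
  C[0][1] = min over k of (A[0][0] + B[0][1] = 3 + 10 = 13, A[0][1] + B[1][1] = 1 + 8 = 9) = 9 (attained at k = 1)
  C[1][0] = min over k of (A[1][0] + B[0][0] = 3 + 7 = 10, A[1][1] + B[1][0] = 10 + 8 = 18) = 10 (attained at k = 0)
  C[1][1] = min over k of (A[1][0] + B[0][1] = 3 + 10 = 13, A[1][1] + B[1][1] = 10 + 8 = 18) = 13 (attained at k = 0)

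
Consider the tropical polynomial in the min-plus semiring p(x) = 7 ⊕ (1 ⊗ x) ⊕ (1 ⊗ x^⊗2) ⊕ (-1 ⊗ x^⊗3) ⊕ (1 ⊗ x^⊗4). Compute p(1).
p(1) = 2

A tropical monomial a ⊗ x^⊗i evaluates to a + i · x. Evaluating each term at x = 1:
  Term 0 contributes 7 + 0 · 1 = 7
  Term 1 contributes 1 + 1 · 1 = 2
  Term 2 contributes 1 + 2 · 1 = 3
  Term 3 contributes -1 + 3 · 1 = 2
  Term 4 contributes 1 + 4 · 1 = 5
p(1) = ⊕ of these = min[7, 2, 3, 2, 5] = 2.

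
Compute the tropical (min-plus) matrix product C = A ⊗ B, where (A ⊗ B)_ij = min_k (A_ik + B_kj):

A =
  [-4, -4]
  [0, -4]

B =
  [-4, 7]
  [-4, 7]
A ⊗ B =
  [-8, 3]
  [-8, 3]

Apply the min-plus product entry-by-entry:
  C[0][0] = min over k of (A[0][0] + B[0][0] = -4 + -4 = -8, A[0][1] + B[1][0] = -4 + -4 = -8) = -8 (attained at k = 0)
  C[0][1] = min over k of (A[0][0] + B[0][1] = -4 + 7 = 3, A[0][1] + B[1][1] = -4 + 7 = 3) = 3 (attained at k = 0)
  C[1][0] = min over k of (A[1][0] + B[0][0] = 0 + -4 = -4, A[1][1] + B[1][0] = -4 + -4 = -8) = -8 (attained at k = 1)
  C[1][1] = min over k of (A[1][0] + B[0][1] = 0 + 7 = 7, A[1][1] + B[1][1] = -4 + 7 = 3) = 3 (attained at k = 1)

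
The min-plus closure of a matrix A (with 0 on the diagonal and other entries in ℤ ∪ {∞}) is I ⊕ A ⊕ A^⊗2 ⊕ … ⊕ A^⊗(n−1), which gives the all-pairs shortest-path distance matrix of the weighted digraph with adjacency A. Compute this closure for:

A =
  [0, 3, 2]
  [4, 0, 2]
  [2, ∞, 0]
Closure =
  [0, 3, 2]
  [4, 0, 2]
  [2, 5, 0]

This is the Floyd-Warshall all-pairs shortest-path computation. For each intermediate vertex k = 0, 1, …, 2, update dist[i][j] ← min(dist[i][j], dist[i][k] + dist[k][j]). The final matrix gives, for each (i, j), the minimum total weight of any directed path from i to j (possibly empty when i = j).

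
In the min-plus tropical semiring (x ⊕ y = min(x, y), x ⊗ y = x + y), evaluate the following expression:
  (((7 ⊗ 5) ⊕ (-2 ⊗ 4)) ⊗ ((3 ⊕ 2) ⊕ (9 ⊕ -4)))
(((7 ⊗ 5) ⊕ (-2 ⊗ 4)) ⊗ ((3 ⊕ 2) ⊕ (9 ⊕ -4))) = -2

Expand innermost to outermost. Recall ⊕ takes the minimum of its arguments and ⊗ takes their sum. Working out the expression (((7 ⊗ 5) ⊕ (-2 ⊗ 4)) ⊗ ((3 ⊕ 2) ⊕ (9 ⊕ -4))) gives -2.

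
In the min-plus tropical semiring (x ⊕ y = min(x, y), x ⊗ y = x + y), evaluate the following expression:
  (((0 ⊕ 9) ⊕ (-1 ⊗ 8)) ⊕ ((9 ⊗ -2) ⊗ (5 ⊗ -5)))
(((0 ⊕ 9) ⊕ (-1 ⊗ 8)) ⊕ ((9 ⊗ -2) ⊗ (5 ⊗ -5))) = 0

Expand innermost to outermost. Recall ⊕ takes the minimum of its arguments and ⊗ takes their sum. Working out the expression (((0 ⊕ 9) ⊕ (-1 ⊗ 8)) ⊕ ((9 ⊗ -2) ⊗ (5 ⊗ -5))) gives 0.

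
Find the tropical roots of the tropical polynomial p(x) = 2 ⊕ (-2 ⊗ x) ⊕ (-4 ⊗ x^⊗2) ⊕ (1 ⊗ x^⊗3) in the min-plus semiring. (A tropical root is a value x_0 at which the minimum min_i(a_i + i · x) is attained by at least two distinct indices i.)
Roots: {-5, 2, 4}

Each tropical root is a break point of the lower envelope of the lines y = a_i + i · x (there are 4 lines, with slopes 0, 1, ..., 3). Only the lines that attain the minimum somewhere contribute to roots; other lines are dominated. Here the surviving (envelope) indices are i = 3, i = 2, i = 1, i = 0.
Intersections between consecutive envelope lines give the roots: for adjacent envelope indices i < j the intersection is x = (a_i − a_j) / (j − i). Reading off the sorted break points: {-5, 2, 4}.
Verification: at each break x_0, at least two indices attain the minimum of min_i(a_i + i · x_0).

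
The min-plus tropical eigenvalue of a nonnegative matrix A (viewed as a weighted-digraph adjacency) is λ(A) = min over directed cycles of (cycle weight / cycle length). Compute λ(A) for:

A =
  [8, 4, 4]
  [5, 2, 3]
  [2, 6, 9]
λ(A) = 2

Enumerate directed cycles and compute their means (weight / length). Sample:
  cycle 0 → 0: weight = 8, length = 1, mean = 8/1 ≈ 8.000
  cycle 1 → 1: weight = 2, length = 1, mean = 2/1 ≈ 2.000
  cycle 2 → 2: weight = 9, length = 1, mean = 9/1 ≈ 9.000
  cycle 0 → 1 → 0: weight = 9, length = 2, mean = 9/2 ≈ 4.500
  cycle 0 → 2 → 0: weight = 6, length = 2, mean = 6/2 ≈ 3.000
  cycle 1 → 0 → 1: weight = 9, length = 2, mean = 9/2 ≈ 4.500
Minimum mean = 2.000, attained e.g. along the cycle 1 → 1 with weight 2 and length 1. So λ(A) = 2/1 = 2.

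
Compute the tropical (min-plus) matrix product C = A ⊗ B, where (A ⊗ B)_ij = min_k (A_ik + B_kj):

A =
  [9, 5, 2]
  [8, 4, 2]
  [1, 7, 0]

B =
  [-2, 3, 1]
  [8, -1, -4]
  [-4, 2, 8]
A ⊗ B =
  [-2, 4, 1]
  [-2, 3, 0]
  [-4, 2, 2]

Apply the min-plus product entry-by-entry:
  C[0][0] = min over k of (A[0][0] + B[0][0] = 9 + -2 = 7, A[0][1] + B[1][0] = 5 + 8 = 13, A[0][2] + B[2][0] = 2 + -4 = -2) = -2 (attained at k = 2)
  C[0][1] = min over k of (A[0][0] + B[0][1] = 9 + 3 = 12, A[0][1] + B[1][1] = 5 + -1 = 4, A[0][2] + B[2][1] = 2 + 2 = 4) = 4 (attained at k = 1)
  C[0][2] = min over k of (A[0][0] + B[0][2] = 9 + 1 = 10, A[0][1] + B[1][2] = 5 + -4 = 1, A[0][2] + B[2][2] = 2 + 8 = 10) = 1 (attained at k = 1)
  C[1][0] = min over k of (A[1][0] + B[0][0] = 8 + -2 = 6, A[1][1] + B[1][0] = 4 + 8 = 12, A[1][2] + B[2][0] = 2 + -4 = -2) = -2 (attained at k = 2)
  C[1][1] = min over k of (A[1][0] + B[0][1] = 8 + 3 = 11, A[1][1] + B[1][1] = 4 + -1 = 3, A[1][2] + B[2][1] = 2 + 2 = 4) = 3 (attained at k = 1)
  C[1][2] = min over k of (A[1][0] + B[0][2] = 8 + 1 = 9, A[1][1] + B[1][2] = 4 + -4 = 0, A[1][2] + B[2][2] = 2 + 8 = 10) = 0 (attained at k = 1)
  C[2][0] = min over k of (A[2][0] + B[0][0] = 1 + -2 = -1, A[2][1] + B[1][0] = 7 + 8 = 15, A[2][2] + B[2][0] = 0 + -4 = -4) = -4 (attained at k = 2)
  C[2][1] = min over k of (A[2][0] + B[0][1] = 1 + 3 = 4, A[2][1] + B[1][1] = 7 + -1 = 6, A[2][2] + B[2][1] = 0 + 2 = 2) = 2 (attained at k = 2)
  C[2][2] = min over k of (A[2][0] + B[0][2] = 1 + 1 = 2, A[2][1] + B[1][2] = 7 + -4 = 3, A[2][2] + B[2][2] = 0 + 8 = 8) = 2 (attained at k = 0)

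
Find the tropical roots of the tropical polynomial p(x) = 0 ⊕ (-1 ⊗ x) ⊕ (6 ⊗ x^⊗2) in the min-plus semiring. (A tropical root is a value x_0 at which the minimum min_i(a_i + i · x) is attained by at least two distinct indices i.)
Roots: {-7, 1}

Each tropical root is a break point of the lower envelope of the lines y = a_i + i · x (there are 3 lines, with slopes 0, 1, ..., 2). Only the lines that attain the minimum somewhere contribute to roots; other lines are dominated. Here the surviving (envelope) indices are i = 2, i = 1, i = 0.
Intersections between consecutive envelope lines give the roots: for adjacent envelope indices i < j the intersection is x = (a_i − a_j) / (j − i). Reading off the sorted break points: {-7, 1}.
Verification: at each break x_0, at least two indices attain the minimum of min_i(a_i + i · x_0).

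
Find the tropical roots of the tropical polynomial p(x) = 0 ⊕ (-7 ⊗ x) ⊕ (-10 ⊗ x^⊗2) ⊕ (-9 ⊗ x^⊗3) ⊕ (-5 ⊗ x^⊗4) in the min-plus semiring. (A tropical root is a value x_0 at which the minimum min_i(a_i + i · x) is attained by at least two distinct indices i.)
Roots: {-4, -1, 3, 7}

Each tropical root is a break point of the lower envelope of the lines y = a_i + i · x (there are 5 lines, with slopes 0, 1, ..., 4). Only the lines that attain the minimum somewhere contribute to roots; other lines are dominated. Here the surviving (envelope) indices are i = 4, i = 3, i = 2, i = 1, i = 0.
Intersections between consecutive envelope lines give the roots: for adjacent envelope indices i < j the intersection is x = (a_i − a_j) / (j − i). Reading off the sorted break points: {-4, -1, 3, 7}.
Verification: at each break x_0, at least two indices attain the minimum of min_i(a_i + i · x_0).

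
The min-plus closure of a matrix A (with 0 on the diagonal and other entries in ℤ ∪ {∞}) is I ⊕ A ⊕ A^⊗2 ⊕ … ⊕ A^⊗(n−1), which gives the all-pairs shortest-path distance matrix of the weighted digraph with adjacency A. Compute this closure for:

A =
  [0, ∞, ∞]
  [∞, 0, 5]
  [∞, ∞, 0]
Closure =
  [0, ∞, ∞]
  [∞, 0, 5]
  [∞, ∞, 0]

This is the Floyd-Warshall all-pairs shortest-path computation. For each intermediate vertex k = 0, 1, …, 2, update dist[i][j] ← min(dist[i][j], dist[i][k] + dist[k][j]). The final matrix gives, for each (i, j), the minimum total weight of any directed path from i to j (possibly empty when i = j).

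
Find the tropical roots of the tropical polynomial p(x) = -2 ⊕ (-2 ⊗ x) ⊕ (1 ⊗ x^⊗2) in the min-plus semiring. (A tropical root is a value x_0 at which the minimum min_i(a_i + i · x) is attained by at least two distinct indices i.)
Roots: {-3, 0}

Each tropical root is a break point of the lower envelope of the lines y = a_i + i · x (there are 3 lines, with slopes 0, 1, ..., 2). Only the lines that attain the minimum somewhere contribute to roots; other lines are dominated. Here the surviving (envelope) indices are i = 2, i = 1, i = 0.
Intersections between consecutive envelope lines give the roots: for adjacent envelope indices i < j the intersection is x = (a_i − a_j) / (j − i). Reading off the sorted break points: {-3, 0}.
Verification: at each break x_0, at least two indices attain the minimum of min_i(a_i + i · x_0).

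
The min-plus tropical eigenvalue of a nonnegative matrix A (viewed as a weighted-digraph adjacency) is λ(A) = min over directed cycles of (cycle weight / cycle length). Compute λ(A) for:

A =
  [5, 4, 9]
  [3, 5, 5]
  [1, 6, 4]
λ(A) = 10/3

Enumerate directed cycles and compute their means (weight / length). Sample:
  cycle 0 → 0: weight = 5, length = 1, mean = 5/1 ≈ 5.000
  cycle 1 → 1: weight = 5, length = 1, mean = 5/1 ≈ 5.000
  cycle 2 → 2: weight = 4, length = 1, mean = 4/1 ≈ 4.000
  cycle 0 → 1 → 0: weight = 7, length = 2, mean = 7/2 ≈ 3.500
  cycle 0 → 2 → 0: weight = 10, length = 2, mean = 10/2 ≈ 5.000
  cycle 1 → 0 → 1: weight = 7, length = 2, mean = 7/2 ≈ 3.500
Minimum mean = 3.333, attained e.g. along the cycle 0 → 1 → 2 → 0 with weight 10 and length 3. So λ(A) = 10/3 = 10/3.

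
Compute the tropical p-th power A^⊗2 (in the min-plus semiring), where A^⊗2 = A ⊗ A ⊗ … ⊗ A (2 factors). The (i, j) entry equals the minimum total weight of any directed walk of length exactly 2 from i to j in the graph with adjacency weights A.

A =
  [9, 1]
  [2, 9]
A^⊗2 =
  [3, 10]
  [11, 3]

Each entry (A^⊗2)_ij equals the minimum over all length-2 walks i = v_0 → v_1 → … → v_2 = j of Σ_t A[v_t][v_{t+1}]. For example, for (i, j) = (0, 1) we minimise over 2 possible intermediate vertex sequences; the minimum is 10, attained along the walk 0 → 0 → 1.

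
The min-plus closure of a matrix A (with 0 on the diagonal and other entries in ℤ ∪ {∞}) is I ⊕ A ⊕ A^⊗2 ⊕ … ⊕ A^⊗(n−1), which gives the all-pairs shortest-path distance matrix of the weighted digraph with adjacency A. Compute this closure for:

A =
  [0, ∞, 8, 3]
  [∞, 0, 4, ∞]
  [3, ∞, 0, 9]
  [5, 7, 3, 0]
Closure =
  [0, 10, 6, 3]
  [7, 0, 4, 10]
  [3, 13, 0, 6]
  [5, 7, 3, 0]

This is the Floyd-Warshall all-pairs shortest-path computation. For each intermediate vertex k = 0, 1, …, 3, update dist[i][j] ← min(dist[i][j], dist[i][k] + dist[k][j]). The final matrix gives, for each (i, j), the minimum total weight of any directed path from i to j (possibly empty when i = j).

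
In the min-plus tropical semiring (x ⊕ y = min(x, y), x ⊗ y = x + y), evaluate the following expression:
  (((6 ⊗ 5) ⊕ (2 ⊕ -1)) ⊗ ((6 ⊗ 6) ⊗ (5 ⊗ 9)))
(((6 ⊗ 5) ⊕ (2 ⊕ -1)) ⊗ ((6 ⊗ 6) ⊗ (5 ⊗ 9))) = 25

Expand innermost to outermost. Recall ⊕ takes the minimum of its arguments and ⊗ takes their sum. Working out the expression (((6 ⊗ 5) ⊕ (2 ⊕ -1)) ⊗ ((6 ⊗ 6) ⊗ (5 ⊗ 9))) gives 25.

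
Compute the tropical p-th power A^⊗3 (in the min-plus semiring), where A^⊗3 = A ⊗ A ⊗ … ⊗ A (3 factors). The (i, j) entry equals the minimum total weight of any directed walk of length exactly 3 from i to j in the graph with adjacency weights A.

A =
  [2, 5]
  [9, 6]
A^⊗3 =
  [6, 9]
  [13, 16]

Each entry (A^⊗3)_ij equals the minimum over all length-3 walks i = v_0 → v_1 → … → v_3 = j of Σ_t A[v_t][v_{t+1}]. For example, for (i, j) = (0, 1) we minimise over 4 possible intermediate vertex sequences; the minimum is 9, attained along the walk 0 → 0 → 0 → 1.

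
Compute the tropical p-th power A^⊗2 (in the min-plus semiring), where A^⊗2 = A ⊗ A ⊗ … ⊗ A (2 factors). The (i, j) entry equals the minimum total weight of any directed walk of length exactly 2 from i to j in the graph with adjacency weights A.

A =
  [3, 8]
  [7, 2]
A^⊗2 =
  [6, 10]
  [9, 4]

Each entry (A^⊗2)_ij equals the minimum over all length-2 walks i = v_0 → v_1 → … → v_2 = j of Σ_t A[v_t][v_{t+1}]. For example, for (i, j) = (0, 1) we minimise over 2 possible intermediate vertex sequences; the minimum is 10, attained along the walk 0 → 1 → 1.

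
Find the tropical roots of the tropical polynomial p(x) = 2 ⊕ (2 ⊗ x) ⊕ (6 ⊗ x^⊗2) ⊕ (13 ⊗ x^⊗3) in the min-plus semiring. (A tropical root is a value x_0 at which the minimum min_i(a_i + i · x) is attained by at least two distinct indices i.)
Roots: {-7, -4, 0}

Each tropical root is a break point of the lower envelope of the lines y = a_i + i · x (there are 4 lines, with slopes 0, 1, ..., 3). Only the lines that attain the minimum somewhere contribute to roots; other lines are dominated. Here the surviving (envelope) indices are i = 3, i = 2, i = 1, i = 0.
Intersections between consecutive envelope lines give the roots: for adjacent envelope indices i < j the intersection is x = (a_i − a_j) / (j − i). Reading off the sorted break points: {-7, -4, 0}.
Verification: at each break x_0, at least two indices attain the minimum of min_i(a_i + i · x_0).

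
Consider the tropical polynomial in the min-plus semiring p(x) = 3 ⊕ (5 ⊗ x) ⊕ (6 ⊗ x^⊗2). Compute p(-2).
p(-2) = 2

A tropical monomial a ⊗ x^⊗i evaluates to a + i · x. Evaluating each term at x = -2:
  Term 0 contributes 3 + 0 · -2 = 3
  Term 1 contributes 5 + 1 · -2 = 3
  Term 2 contributes 6 + 2 · -2 = 2
p(-2) = ⊕ of these = min[3, 3, 2] = 2.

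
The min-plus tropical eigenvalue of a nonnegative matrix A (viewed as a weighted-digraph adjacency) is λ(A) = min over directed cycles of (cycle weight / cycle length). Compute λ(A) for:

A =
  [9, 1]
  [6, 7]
λ(A) = 7/2

Enumerate directed cycles and compute their means (weight / length). Sample:
  cycle 0 → 0: weight = 9, length = 1, mean = 9/1 ≈ 9.000
  cycle 1 → 1: weight = 7, length = 1, mean = 7/1 ≈ 7.000
  cycle 0 → 1 → 0: weight = 7, length = 2, mean = 7/2 ≈ 3.500
  cycle 1 → 0 → 1: weight = 7, length = 2, mean = 7/2 ≈ 3.500
Minimum mean = 3.500, attained e.g. along the cycle 0 → 1 → 0 with weight 7 and length 2. So λ(A) = 7/2 = 7/2.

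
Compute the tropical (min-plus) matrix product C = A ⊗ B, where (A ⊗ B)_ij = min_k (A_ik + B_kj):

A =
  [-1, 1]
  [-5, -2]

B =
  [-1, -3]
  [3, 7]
A ⊗ B =
  [-2, -4]
  [-6, -8]

Apply the min-plus product entry-by-entry:
  C[0][0] = min over k of (A[0][0] + B[0][0] = -1 + -1 = -2, A[0][1] + B[1][0] = 1 + 3 = 4) = -2 (attained at k = 0)
  C[0][1] = min over k of (A[0][0] + B[0][1] = -1 + -3 = -4, A[0][1] + B[1][1] = 1 + 7 = 8) = -4 (attained at k = 0)
  C[1][0] = min over k of (A[1][0] + B[0][0] = -5 + -1 = -6, A[1][1] + B[1][0] = -2 + 3 = 1) = -6 (attained at k = 0)
  C[1][1] = min over k of (A[1][0] + B[0][1] = -5 + -3 = -8, A[1][1] + B[1][1] = -2 + 7 = 5) = -8 (attained at k = 0)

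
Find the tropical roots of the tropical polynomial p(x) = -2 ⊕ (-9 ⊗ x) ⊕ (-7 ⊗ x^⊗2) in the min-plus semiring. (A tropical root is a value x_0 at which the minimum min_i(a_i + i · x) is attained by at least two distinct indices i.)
Roots: {-2, 7}

Each tropical root is a break point of the lower envelope of the lines y = a_i + i · x (there are 3 lines, with slopes 0, 1, ..., 2). Only the lines that attain the minimum somewhere contribute to roots; other lines are dominated. Here the surviving (envelope) indices are i = 2, i = 1, i = 0.
Intersections between consecutive envelope lines give the roots: for adjacent envelope indices i < j the intersection is x = (a_i − a_j) / (j − i). Reading off the sorted break points: {-2, 7}.
Verification: at each break x_0, at least two indices attain the minimum of min_i(a_i + i · x_0).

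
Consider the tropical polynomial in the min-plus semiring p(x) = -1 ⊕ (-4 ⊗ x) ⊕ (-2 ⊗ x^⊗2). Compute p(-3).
p(-3) = -8

A tropical monomial a ⊗ x^⊗i evaluates to a + i · x. Evaluating each term at x = -3:
  Term 0 contributes -1 + 0 · -3 = -1
  Term 1 contributes -4 + 1 · -3 = -7
  Term 2 contributes -2 + 2 · -3 = -8
p(-3) = ⊕ of these = min[-1, -7, -8] = -8.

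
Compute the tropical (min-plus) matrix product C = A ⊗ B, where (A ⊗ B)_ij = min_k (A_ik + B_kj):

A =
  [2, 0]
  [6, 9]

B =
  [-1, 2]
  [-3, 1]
A ⊗ B =
  [-3, 1]
  [5, 8]

Apply the min-plus product entry-by-entry:
  C[0][0] = min over k of (A[0][0] + B[0][0] = 2 + -1 = 1, A[0][1] + B[1][0] = 0 + -3 = -3) = -3 (attained at k = 1)
  C[0][1] = min over k of (A[0][0] + B[0][1] = 2 + 2 = 4, A[0][1] + B[1][1] = 0 + 1 = 1) = 1 (attained at k = 1)
  C[1][0] = min over k of (A[1][0] + B[0][0] = 6 + -1 = 5, A[1][1] + B[1][0] = 9 + -3 = 6) = 5 (attained at k = 0)
  C[1][1] = min over k of (A[1][0] + B[0][1] = 6 + 2 = 8, A[1][1] + B[1][1] = 9 + 1 = 10) = 8 (attained at k = 0)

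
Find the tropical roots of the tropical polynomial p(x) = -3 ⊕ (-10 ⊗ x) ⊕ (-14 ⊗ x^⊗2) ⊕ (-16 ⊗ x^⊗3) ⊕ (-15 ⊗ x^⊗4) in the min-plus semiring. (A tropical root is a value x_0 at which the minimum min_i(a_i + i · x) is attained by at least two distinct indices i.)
Roots: {-1, 2, 4, 7}

Each tropical root is a break point of the lower envelope of the lines y = a_i + i · x (there are 5 lines, with slopes 0, 1, ..., 4). Only the lines that attain the minimum somewhere contribute to roots; other lines are dominated. Here the surviving (envelope) indices are i = 4, i = 3, i = 2, i = 1, i = 0.
Intersections between consecutive envelope lines give the roots: for adjacent envelope indices i < j the intersection is x = (a_i − a_j) / (j − i). Reading off the sorted break points: {-1, 2, 4, 7}.
Verification: at each break x_0, at least two indices attain the minimum of min_i(a_i + i · x_0).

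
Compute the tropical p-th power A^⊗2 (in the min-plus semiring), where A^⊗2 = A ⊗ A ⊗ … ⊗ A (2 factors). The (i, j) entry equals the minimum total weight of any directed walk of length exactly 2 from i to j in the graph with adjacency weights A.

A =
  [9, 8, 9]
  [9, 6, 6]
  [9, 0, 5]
A^⊗2 =
  [17, 9, 14]
  [15, 6, 11]
  [9, 5, 6]

Each entry (A^⊗2)_ij equals the minimum over all length-2 walks i = v_0 → v_1 → … → v_2 = j of Σ_t A[v_t][v_{t+1}]. For example, for (i, j) = (0, 2) we minimise over 3 possible intermediate vertex sequences; the minimum is 14, attained along the walk 0 → 1 → 2.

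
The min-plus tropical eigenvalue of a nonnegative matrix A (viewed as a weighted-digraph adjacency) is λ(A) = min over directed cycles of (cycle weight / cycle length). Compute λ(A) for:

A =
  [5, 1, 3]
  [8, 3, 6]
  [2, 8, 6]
λ(A) = 5/2

Enumerate directed cycles and compute their means (weight / length). Sample:
  cycle 0 → 0: weight = 5, length = 1, mean = 5/1 ≈ 5.000
  cycle 1 → 1: weight = 3, length = 1, mean = 3/1 ≈ 3.000
  cycle 2 → 2: weight = 6, length = 1, mean = 6/1 ≈ 6.000
  cycle 0 → 1 → 0: weight = 9, length = 2, mean = 9/2 ≈ 4.500
  cycle 0 → 2 → 0: weight = 5, length = 2, mean = 5/2 ≈ 2.500
  cycle 1 → 0 → 1: weight = 9, length = 2, mean = 9/2 ≈ 4.500
Minimum mean = 2.500, attained e.g. along the cycle 0 → 2 → 0 with weight 5 and length 2. So λ(A) = 5/2 = 5/2.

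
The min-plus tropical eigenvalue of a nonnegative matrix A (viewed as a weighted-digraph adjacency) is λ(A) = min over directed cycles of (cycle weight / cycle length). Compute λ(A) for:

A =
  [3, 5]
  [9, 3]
λ(A) = 3

Enumerate directed cycles and compute their means (weight / length). Sample:
  cycle 0 → 0: weight = 3, length = 1, mean = 3/1 ≈ 3.000
  cycle 1 → 1: weight = 3, length = 1, mean = 3/1 ≈ 3.000
  cycle 0 → 1 → 0: weight = 14, length = 2, mean = 14/2 ≈ 7.000
  cycle 1 → 0 → 1: weight = 14, length = 2, mean = 14/2 ≈ 7.000
Minimum mean = 3.000, attained e.g. along the cycle 0 → 0 with weight 3 and length 1. So λ(A) = 3/1 = 3.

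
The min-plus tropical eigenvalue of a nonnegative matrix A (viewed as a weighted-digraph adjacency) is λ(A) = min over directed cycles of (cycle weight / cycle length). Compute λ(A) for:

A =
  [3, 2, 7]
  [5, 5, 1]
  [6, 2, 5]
λ(A) = 3/2

Enumerate directed cycles and compute their means (weight / length). Sample:
  cycle 0 → 0: weight = 3, length = 1, mean = 3/1 ≈ 3.000
  cycle 1 → 1: weight = 5, length = 1, mean = 5/1 ≈ 5.000
  cycle 2 → 2: weight = 5, length = 1, mean = 5/1 ≈ 5.000
  cycle 0 → 1 → 0: weight = 7, length = 2, mean = 7/2 ≈ 3.500
  cycle 0 → 2 → 0: weight = 13, length = 2, mean = 13/2 ≈ 6.500
  cycle 1 → 0 → 1: weight = 7, length = 2, mean = 7/2 ≈ 3.500
Minimum mean = 1.500, attained e.g. along the cycle 1 → 2 → 1 with weight 3 and length 2. So λ(A) = 3/2 = 3/2.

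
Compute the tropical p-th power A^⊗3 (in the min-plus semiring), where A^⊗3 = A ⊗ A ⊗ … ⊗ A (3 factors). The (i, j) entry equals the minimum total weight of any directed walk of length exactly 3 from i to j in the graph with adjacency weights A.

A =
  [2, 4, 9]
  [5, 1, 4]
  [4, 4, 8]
A^⊗3 =
  [6, 6, 9]
  [7, 3, 6]
  [8, 6, 9]

Each entry (A^⊗3)_ij equals the minimum over all length-3 walks i = v_0 → v_1 → … → v_3 = j of Σ_t A[v_t][v_{t+1}]. For example, for (i, j) = (0, 2) we minimise over 9 possible intermediate vertex sequences; the minimum is 9, attained along the walk 0 → 1 → 1 → 2.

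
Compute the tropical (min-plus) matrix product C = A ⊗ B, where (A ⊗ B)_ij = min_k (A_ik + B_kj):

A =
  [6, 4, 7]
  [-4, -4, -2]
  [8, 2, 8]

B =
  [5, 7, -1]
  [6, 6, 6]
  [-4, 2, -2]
A ⊗ B =
  [3, 9, 5]
  [-6, 0, -5]
  [4, 8, 6]

Apply the min-plus product entry-by-entry:
  C[0][0] = min over k of (A[0][0] + B[0][0] = 6 + 5 = 11, A[0][1] + B[1][0] = 4 + 6 = 10, A[0][2] + B[2][0] = 7 + -4 = 3) = 3 (attained at k = 2)
  C[0][1] = min over k of (A[0][0] + B[0][1] = 6 + 7 = 13, A[0][1] + B[1][1] = 4 + 6 = 10, A[0][2] + B[2][1] = 7 + 2 = 9) = 9 (attained at k = 2)
  C[0][2] = min over k of (A[0][0] + B[0][2] = 6 + -1 = 5, A[0][1] + B[1][2] = 4 + 6 = 10, A[0][2] + B[2][2] = 7 + -2 = 5) = 5 (attained at k = 0)
  C[1][0] = min over k of (A[1][0] + B[0][0] = -4 + 5 = 1, A[1][1] + B[1][0] = -4 + 6 = 2, A[1][2] + B[2][0] = -2 + -4 = -6) = -6 (attained at k = 2)
  C[1][1] = min over k of (A[1][0] + B[0][1] = -4 + 7 = 3, A[1][1] + B[1][1] = -4 + 6 = 2, A[1][2] + B[2][1] = -2 + 2 = 0) = 0 (attained at k = 2)
  C[1][2] = min over k of (A[1][0] + B[0][2] = -4 + -1 = -5, A[1][1] + B[1][2] = -4 + 6 = 2, A[1][2] + B[2][2] = -2 + -2 = -4) = -5 (attained at k = 0)
  C[2][0] = min over k of (A[2][0] + B[0][0] = 8 + 5 = 13, A[2][1] + B[1][0] = 2 + 6 = 8, A[2][2] + B[2][0] = 8 + -4 = 4) = 4 (attained at k = 2)
  C[2][1] = min over k of (A[2][0] + B[0][1] = 8 + 7 = 15, A[2][1] + B[1][1] = 2 + 6 = 8, A[2][2] + B[2][1] = 8 + 2 = 10) = 8 (attained at k = 1)
  C[2][2] = min over k of (A[2][0] + B[0][2] = 8 + -1 = 7, A[2][1] + B[1][2] = 2 + 6 = 8, A[2][2] + B[2][2] = 8 + -2 = 6) = 6 (attained at k = 2)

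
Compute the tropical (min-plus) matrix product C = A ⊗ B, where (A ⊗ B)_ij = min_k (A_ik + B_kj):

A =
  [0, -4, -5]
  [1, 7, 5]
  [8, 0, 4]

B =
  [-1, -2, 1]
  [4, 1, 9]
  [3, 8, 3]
A ⊗ B =
  [-2, -3, -2]
  [0, -1, 2]
  [4, 1, 7]

Apply the min-plus product entry-by-entry:
  C[0][0] = min over k of (A[0][0] + B[0][0] = 0 + -1 = -1, A[0][1] + B[1][0] = -4 + 4 = 0, A[0][2] + B[2][0] = -5 + 3 = -2) = -2 (attained at k = 2)
  C[0][1] = min over k of (A[0][0] + B[0][1] = 0 + -2 = -2, A[0][1] + B[1][1] = -4 + 1 = -3, A[0][2] + B[2][1] = -5 + 8 = 3) = -3 (attained at k = 1)
  C[0][2] = min over k of (A[0][0] + B[0][2] = 0 + 1 = 1, A[0][1] + B[1][2] = -4 + 9 = 5, A[0][2] + B[2][2] = -5 + 3 = -2) = -2 (attained at k = 2)
  C[1][0] = min over k of (A[1][0] + B[0][0] = 1 + -1 = 0, A[1][1] + B[1][0] = 7 + 4 = 11, A[1][2] + B[2][0] = 5 + 3 = 8) = 0 (attained at k = 0)
  C[1][1] = min over k of (A[1][0] + B[0][1] = 1 + -2 = -1, A[1][1] + B[1][1] = 7 + 1 = 8, A[1][2] + B[2][1] = 5 + 8 = 13) = -1 (attained at k = 0)
  C[1][2] = min over k of (A[1][0] + B[0][2] = 1 + 1 = 2, A[1][1] + B[1][2] = 7 + 9 = 16, A[1][2] + B[2][2] = 5 + 3 = 8) = 2 (attained at k = 0)
  C[2][0] = min over k of (A[2][0] + B[0][0] = 8 + -1 = 7, A[2][1] + B[1][0] = 0 + 4 = 4, A[2][2] + B[2][0] = 4 + 3 = 7) = 4 (attained at k = 1)
  C[2][1] = min over k of (A[2][0] + B[0][1] = 8 + -2 = 6, A[2][1] + B[1][1] = 0 + 1 = 1, A[2][2] + B[2][1] = 4 + 8 = 12) = 1 (attained at k = 1)
  C[2][2] = min over k of (A[2][0] + B[0][2] = 8 + 1 = 9, A[2][1] + B[1][2] = 0 + 9 = 9, A[2][2] + B[2][2] = 4 + 3 = 7) = 7 (attained at k = 2)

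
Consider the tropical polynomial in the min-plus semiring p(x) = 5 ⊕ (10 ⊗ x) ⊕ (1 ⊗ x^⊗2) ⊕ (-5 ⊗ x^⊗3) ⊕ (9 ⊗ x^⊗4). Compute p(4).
p(4) = 5

A tropical monomial a ⊗ x^⊗i evaluates to a + i · x. Evaluating each term at x = 4:
  Term 0 contributes 5 + 0 · 4 = 5
  Term 1 contributes 10 + 1 · 4 = 14
  Term 2 contributes 1 + 2 · 4 = 9
  Term 3 contributes -5 + 3 · 4 = 7
  Term 4 contributes 9 + 4 · 4 = 25
p(4) = ⊕ of these = min[5, 14, 9, 7, 25] = 5.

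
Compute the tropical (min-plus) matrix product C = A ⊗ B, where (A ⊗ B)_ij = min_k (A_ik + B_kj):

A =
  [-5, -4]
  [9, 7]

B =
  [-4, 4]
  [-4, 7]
A ⊗ B =
  [-9, -1]
  [3, 13]

Apply the min-plus product entry-by-entry:
  C[0][0] = min over k of (A[0][0] + B[0][0] = -5 + -4 = -9, A[0][1] + B[1][0] = -4 + -4 = -8) = -9 (attained at k = 0)
  C[0][1] = min over k of (A[0][0] + B[0][1] = -5 + 4 = -1, A[0][1] + B[1][1] = -4 + 7 = 3) = -1 (attained at k = 0)
  C[1][0] = min over k of (A[1][0] + B[0][0] = 9 + -4 = 5, A[1][1] + B[1][0] = 7 + -4 = 3) = 3 (attained at k = 1)
  C[1][1] = min over k of (A[1][0] + B[0][1] = 9 + 4 = 13, A[1][1] + B[1][1] = 7 + 7 = 14) = 13 (attained at k = 0)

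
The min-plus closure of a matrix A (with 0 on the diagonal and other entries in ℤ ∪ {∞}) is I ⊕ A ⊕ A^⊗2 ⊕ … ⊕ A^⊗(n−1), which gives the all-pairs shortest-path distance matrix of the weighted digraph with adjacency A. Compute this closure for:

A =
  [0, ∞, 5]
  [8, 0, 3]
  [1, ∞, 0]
Closure =
  [0, ∞, 5]
  [4, 0, 3]
  [1, ∞, 0]

This is the Floyd-Warshall all-pairs shortest-path computation. For each intermediate vertex k = 0, 1, …, 2, update dist[i][j] ← min(dist[i][j], dist[i][k] + dist[k][j]). The final matrix gives, for each (i, j), the minimum total weight of any directed path from i to j (possibly empty when i = j).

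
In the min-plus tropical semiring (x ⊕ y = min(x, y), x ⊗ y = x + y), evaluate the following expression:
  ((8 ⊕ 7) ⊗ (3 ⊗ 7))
((8 ⊕ 7) ⊗ (3 ⊗ 7)) = 17

Expand innermost to outermost. Recall ⊕ takes the minimum of its arguments and ⊗ takes their sum. Working out the expression ((8 ⊕ 7) ⊗ (3 ⊗ 7)) gives 17.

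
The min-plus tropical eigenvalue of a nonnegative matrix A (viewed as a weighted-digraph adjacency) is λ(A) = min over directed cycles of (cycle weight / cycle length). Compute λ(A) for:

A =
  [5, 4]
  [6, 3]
λ(A) = 3

Enumerate directed cycles and compute their means (weight / length). Sample:
  cycle 0 → 0: weight = 5, length = 1, mean = 5/1 ≈ 5.000
  cycle 1 → 1: weight = 3, length = 1, mean = 3/1 ≈ 3.000
  cycle 0 → 1 → 0: weight = 10, length = 2, mean = 10/2 ≈ 5.000
  cycle 1 → 0 → 1: weight = 10, length = 2, mean = 10/2 ≈ 5.000
Minimum mean = 3.000, attained e.g. along the cycle 1 → 1 with weight 3 and length 1. So λ(A) = 3/1 = 3.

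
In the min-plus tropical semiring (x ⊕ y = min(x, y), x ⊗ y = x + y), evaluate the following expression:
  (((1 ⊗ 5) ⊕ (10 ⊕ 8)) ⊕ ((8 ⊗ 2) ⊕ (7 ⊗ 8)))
(((1 ⊗ 5) ⊕ (10 ⊕ 8)) ⊕ ((8 ⊗ 2) ⊕ (7 ⊗ 8))) = 6

Expand innermost to outermost. Recall ⊕ takes the minimum of its arguments and ⊗ takes their sum. Working out the expression (((1 ⊗ 5) ⊕ (10 ⊕ 8)) ⊕ ((8 ⊗ 2) ⊕ (7 ⊗ 8))) gives 6.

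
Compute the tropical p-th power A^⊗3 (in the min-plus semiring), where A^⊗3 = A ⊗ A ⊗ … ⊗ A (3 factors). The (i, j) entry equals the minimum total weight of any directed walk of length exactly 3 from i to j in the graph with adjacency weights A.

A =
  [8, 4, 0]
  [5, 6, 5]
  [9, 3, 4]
A^⊗3 =
  [8, 7, 8]
  [13, 8, 9]
  [12, 11, 8]

Each entry (A^⊗3)_ij equals the minimum over all length-3 walks i = v_0 → v_1 → … → v_3 = j of Σ_t A[v_t][v_{t+1}]. For example, for (i, j) = (0, 2) we minimise over 9 possible intermediate vertex sequences; the minimum is 8, attained along the walk 0 → 2 → 1 → 2.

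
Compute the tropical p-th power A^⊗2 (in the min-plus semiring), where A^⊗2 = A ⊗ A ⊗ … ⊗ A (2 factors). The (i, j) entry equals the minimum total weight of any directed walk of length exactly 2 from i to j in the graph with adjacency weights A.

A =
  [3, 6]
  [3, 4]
A^⊗2 =
  [6, 9]
  [6, 8]

Each entry (A^⊗2)_ij equals the minimum over all length-2 walks i = v_0 → v_1 → … → v_2 = j of Σ_t A[v_t][v_{t+1}]. For example, for (i, j) = (0, 1) we minimise over 2 possible intermediate vertex sequences; the minimum is 9, attained along the walk 0 → 0 → 1.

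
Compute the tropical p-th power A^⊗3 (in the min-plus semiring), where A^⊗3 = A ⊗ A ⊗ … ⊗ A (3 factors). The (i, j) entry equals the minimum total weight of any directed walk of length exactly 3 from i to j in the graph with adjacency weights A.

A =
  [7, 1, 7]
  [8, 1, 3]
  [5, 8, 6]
A^⊗3 =
  [9, 3, 5]
  [9, 3, 5]
  [14, 7, 9]

Each entry (A^⊗3)_ij equals the minimum over all length-3 walks i = v_0 → v_1 → … → v_3 = j of Σ_t A[v_t][v_{t+1}]. For example, for (i, j) = (0, 2) we minimise over 9 possible intermediate vertex sequences; the minimum is 5, attained along the walk 0 → 1 → 1 → 2.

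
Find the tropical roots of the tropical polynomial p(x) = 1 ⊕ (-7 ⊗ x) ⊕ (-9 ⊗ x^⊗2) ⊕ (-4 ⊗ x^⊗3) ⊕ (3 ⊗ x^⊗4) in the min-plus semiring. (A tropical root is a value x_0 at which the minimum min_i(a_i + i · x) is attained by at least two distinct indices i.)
Roots: {-7, -5, 2, 8}

Each tropical root is a break point of the lower envelope of the lines y = a_i + i · x (there are 5 lines, with slopes 0, 1, ..., 4). Only the lines that attain the minimum somewhere contribute to roots; other lines are dominated. Here the surviving (envelope) indices are i = 4, i = 3, i = 2, i = 1, i = 0.
Intersections between consecutive envelope lines give the roots: for adjacent envelope indices i < j the intersection is x = (a_i − a_j) / (j − i). Reading off the sorted break points: {-7, -5, 2, 8}.
Verification: at each break x_0, at least two indices attain the minimum of min_i(a_i + i · x_0).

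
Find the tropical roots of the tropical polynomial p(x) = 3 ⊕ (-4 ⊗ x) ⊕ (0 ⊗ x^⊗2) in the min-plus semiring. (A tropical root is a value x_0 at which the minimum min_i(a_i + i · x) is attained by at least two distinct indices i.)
Roots: {-4, 7}

Each tropical root is a break point of the lower envelope of the lines y = a_i + i · x (there are 3 lines, with slopes 0, 1, ..., 2). Only the lines that attain the minimum somewhere contribute to roots; other lines are dominated. Here the surviving (envelope) indices are i = 2, i = 1, i = 0.
Intersections between consecutive envelope lines give the roots: for adjacent envelope indices i < j the intersection is x = (a_i − a_j) / (j − i). Reading off the sorted break points: {-4, 7}.
Verification: at each break x_0, at least two indices attain the minimum of min_i(a_i + i · x_0).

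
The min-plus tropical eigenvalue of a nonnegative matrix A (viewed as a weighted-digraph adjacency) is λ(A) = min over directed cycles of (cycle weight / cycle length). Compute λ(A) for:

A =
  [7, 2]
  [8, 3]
λ(A) = 3

Enumerate directed cycles and compute their means (weight / length). Sample:
  cycle 0 → 0: weight = 7, length = 1, mean = 7/1 ≈ 7.000
  cycle 1 → 1: weight = 3, length = 1, mean = 3/1 ≈ 3.000
  cycle 0 → 1 → 0: weight = 10, length = 2, mean = 10/2 ≈ 5.000
  cycle 1 → 0 → 1: weight = 10, length = 2, mean = 10/2 ≈ 5.000
Minimum mean = 3.000, attained e.g. along the cycle 1 → 1 with weight 3 and length 1. So λ(A) = 3/1 = 3.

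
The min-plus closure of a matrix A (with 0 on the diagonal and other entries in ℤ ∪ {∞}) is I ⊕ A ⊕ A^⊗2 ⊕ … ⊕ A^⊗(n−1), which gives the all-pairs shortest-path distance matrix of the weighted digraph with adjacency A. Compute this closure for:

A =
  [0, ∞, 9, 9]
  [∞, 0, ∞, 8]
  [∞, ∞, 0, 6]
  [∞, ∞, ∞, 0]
Closure =
  [0, ∞, 9, 9]
  [∞, 0, ∞, 8]
  [∞, ∞, 0, 6]
  [∞, ∞, ∞, 0]

This is the Floyd-Warshall all-pairs shortest-path computation. For each intermediate vertex k = 0, 1, …, 3, update dist[i][j] ← min(dist[i][j], dist[i][k] + dist[k][j]). The final matrix gives, for each (i, j), the minimum total weight of any directed path from i to j (possibly empty when i = j).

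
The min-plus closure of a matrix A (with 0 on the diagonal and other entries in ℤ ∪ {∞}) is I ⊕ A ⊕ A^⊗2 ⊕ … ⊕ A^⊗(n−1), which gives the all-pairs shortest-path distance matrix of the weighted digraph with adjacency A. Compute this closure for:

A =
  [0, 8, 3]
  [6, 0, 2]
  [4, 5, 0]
Closure =
  [0, 8, 3]
  [6, 0, 2]
  [4, 5, 0]

This is the Floyd-Warshall all-pairs shortest-path computation. For each intermediate vertex k = 0, 1, …, 2, update dist[i][j] ← min(dist[i][j], dist[i][k] + dist[k][j]). The final matrix gives, for each (i, j), the minimum total weight of any directed path from i to j (possibly empty when i = j).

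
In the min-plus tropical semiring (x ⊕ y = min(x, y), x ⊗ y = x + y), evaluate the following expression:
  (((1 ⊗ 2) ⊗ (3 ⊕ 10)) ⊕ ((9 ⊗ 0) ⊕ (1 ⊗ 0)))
(((1 ⊗ 2) ⊗ (3 ⊕ 10)) ⊕ ((9 ⊗ 0) ⊕ (1 ⊗ 0))) = 1

Expand innermost to outermost. Recall ⊕ takes the minimum of its arguments and ⊗ takes their sum. Working out the expression (((1 ⊗ 2) ⊗ (3 ⊕ 10)) ⊕ ((9 ⊗ 0) ⊕ (1 ⊗ 0))) gives 1.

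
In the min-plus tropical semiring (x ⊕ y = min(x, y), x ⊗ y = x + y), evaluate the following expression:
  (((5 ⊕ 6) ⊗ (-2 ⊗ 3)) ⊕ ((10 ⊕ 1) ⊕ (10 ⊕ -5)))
(((5 ⊕ 6) ⊗ (-2 ⊗ 3)) ⊕ ((10 ⊕ 1) ⊕ (10 ⊕ -5))) = -5

Expand innermost to outermost. Recall ⊕ takes the minimum of its arguments and ⊗ takes their sum. Working out the expression (((5 ⊕ 6) ⊗ (-2 ⊗ 3)) ⊕ ((10 ⊕ 1) ⊕ (10 ⊕ -5))) gives -5.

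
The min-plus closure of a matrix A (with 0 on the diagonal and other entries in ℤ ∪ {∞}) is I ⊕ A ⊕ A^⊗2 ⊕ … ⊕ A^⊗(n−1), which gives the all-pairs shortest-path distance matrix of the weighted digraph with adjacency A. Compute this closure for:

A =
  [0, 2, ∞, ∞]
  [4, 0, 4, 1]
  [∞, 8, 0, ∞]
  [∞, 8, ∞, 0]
Closure =
  [0, 2, 6, 3]
  [4, 0, 4, 1]
  [12, 8, 0, 9]
  [12, 8, 12, 0]

This is the Floyd-Warshall all-pairs shortest-path computation. For each intermediate vertex k = 0, 1, …, 3, update dist[i][j] ← min(dist[i][j], dist[i][k] + dist[k][j]). The final matrix gives, for each (i, j), the minimum total weight of any directed path from i to j (possibly empty when i = j).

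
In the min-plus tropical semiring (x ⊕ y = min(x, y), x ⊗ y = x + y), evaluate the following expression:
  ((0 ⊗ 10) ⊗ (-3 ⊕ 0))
((0 ⊗ 10) ⊗ (-3 ⊕ 0)) = 7

Expand innermost to outermost. Recall ⊕ takes the minimum of its arguments and ⊗ takes their sum. Working out the expression ((0 ⊗ 10) ⊗ (-3 ⊕ 0)) gives 7.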